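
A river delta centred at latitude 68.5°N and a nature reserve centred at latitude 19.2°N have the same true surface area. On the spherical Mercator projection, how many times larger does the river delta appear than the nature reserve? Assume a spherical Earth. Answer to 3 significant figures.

Mercator areal scale is sec²φ.
At 68.5°: sec²(68.5°) = 1/0.3665² = 7.445.
At 19.2°: sec²(19.2°) = 1/0.9444² = 1.121.
Ratio = 7.445/1.121 = cos²(19.2°)/cos²(68.5°) ≈ 6.64.

6.64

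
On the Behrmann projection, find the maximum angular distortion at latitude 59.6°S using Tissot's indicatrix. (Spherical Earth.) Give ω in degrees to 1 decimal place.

58.8°

Behrmann is a cylindrical equal-area projection with standard parallels at ±30°. A cylindrical equal-area projection with standard parallel φ₀ has meridian scale h = cos φ / cos φ₀ and parallel scale k = cos φ₀ / cos φ (so areas are preserved, h·k = 1).
At 59.6°: h = 0.5843, k = 1.711; principal scales a = 1.711, b = 0.5843.
sin(ω/2) = (a − b)/(a + b) = 1.127/2.296 = 0.4909, so ω = 2 arcsin(0.4909) ≈ 58.8°.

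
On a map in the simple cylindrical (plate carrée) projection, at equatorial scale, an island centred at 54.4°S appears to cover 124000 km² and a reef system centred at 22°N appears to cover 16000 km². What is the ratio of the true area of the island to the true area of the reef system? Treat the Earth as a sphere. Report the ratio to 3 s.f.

Plate carrée has h = 1 and k = sec φ, giving areal scale sec φ; true area = (apparent area) · cos φ.
True area of island: 124000 × cos(54.4°) = 124000 × 0.5821 = 72180 km².
True area of reef system: 16000 × cos(22°) = 16000 × 0.9272 = 14830 km².
Ratio = 72180 / 14830 ≈ 4.87.

4.87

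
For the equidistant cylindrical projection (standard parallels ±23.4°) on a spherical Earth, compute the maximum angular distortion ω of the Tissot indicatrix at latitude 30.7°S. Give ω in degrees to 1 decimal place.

In the equirectangular projection with standard parallel φ₀ = 23.4° (x = Rλ cos φ₀, y = Rφ), meridians are true-scale (h = 1) and the parallel scale is k = cos φ₀ / cos φ.
At 30.7°: h = 1.000, k = 1.067; principal scales a = 1.067, b = 1.000.
sin(ω/2) = (a − b)/(a + b) = 0.06734/2.067 = 0.03257, so ω = 2 arcsin(0.03257) ≈ 3.7°.

3.7°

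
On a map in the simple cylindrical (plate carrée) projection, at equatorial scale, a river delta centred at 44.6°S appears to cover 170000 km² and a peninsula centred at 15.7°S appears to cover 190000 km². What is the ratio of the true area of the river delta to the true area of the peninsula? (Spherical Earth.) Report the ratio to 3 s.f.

On the plate carrée, areal scale = h·k = 1 × sec φ, so true area = apparent × cos φ.
True area of river delta: 170000 × cos(44.6°) = 170000 × 0.7120 = 121000 km².
True area of peninsula: 190000 × cos(15.7°) = 190000 × 0.9627 = 182900 km².
Ratio = 121000 / 182900 ≈ 0.662.

0.662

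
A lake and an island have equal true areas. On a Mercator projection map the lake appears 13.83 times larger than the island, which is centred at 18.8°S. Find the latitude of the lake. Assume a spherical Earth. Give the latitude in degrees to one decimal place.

75.3°

On Mercator, (apparent₁)/(apparent₂) = sec²φ₁ / sec²φ₂ when true areas are equal.
cos²φ₂ / cos²φ₁ = 13.83  ⇒  cos φ₁ = cos 18.8° / √13.83 = 0.9466/3.719 = 0.2546.
φ₁ = arccos(0.2546) ≈ 75.3°.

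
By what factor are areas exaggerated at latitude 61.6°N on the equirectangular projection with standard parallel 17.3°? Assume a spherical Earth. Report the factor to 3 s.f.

The equidistant cylindrical projection with φ₀ = 17.3° has h = 1 (meridians true) and k = cos φ₀ / cos φ along parallels.
Areal scale = h·k = 1 × cos φ₀ / cos φ; at 61.6°, h = 1.000, k = 2.007, so h·k = 2.007.

2.01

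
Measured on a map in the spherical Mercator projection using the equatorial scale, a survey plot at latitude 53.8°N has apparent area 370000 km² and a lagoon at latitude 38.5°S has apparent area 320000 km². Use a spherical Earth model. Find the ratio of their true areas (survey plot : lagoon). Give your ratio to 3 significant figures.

0.659

Mercator's areal exaggeration is sec²φ; hence true area = (apparent area) · cos²φ.
True area of survey plot: 370000 × cos²(53.8°) = 370000 × 0.3488 = 129100 km².
True area of lagoon: 320000 × cos²(38.5°) = 320000 × 0.6125 = 196000 km².
Ratio = 129100 / 196000 ≈ 0.659.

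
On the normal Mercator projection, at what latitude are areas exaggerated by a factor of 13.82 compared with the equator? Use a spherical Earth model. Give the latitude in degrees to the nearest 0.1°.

74.4°

Mercator areal scale is sec²φ.
sec²φ = 13.82  ⇒  cos²φ = 0.07236  ⇒  cos φ = 0.2690.
φ = arccos(0.2690) ≈ 74.4°.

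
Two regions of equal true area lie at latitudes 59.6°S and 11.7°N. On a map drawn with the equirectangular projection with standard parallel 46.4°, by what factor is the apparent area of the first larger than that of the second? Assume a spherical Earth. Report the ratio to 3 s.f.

1.94

In the equirectangular projection with standard parallel φ₀ = 46.4° (x = Rλ cos φ₀, y = Rφ), meridians are true-scale (h = 1) and the parallel scale is k = cos φ₀ / cos φ.
Areal scale at 59.6°: h·k = 1.000 × 1.363 = 1.363.
Areal scale at 11.7°: h·k = 1.000 × 0.7043 = 0.7043.
Ratio = 1.363/0.7043 ≈ 1.94.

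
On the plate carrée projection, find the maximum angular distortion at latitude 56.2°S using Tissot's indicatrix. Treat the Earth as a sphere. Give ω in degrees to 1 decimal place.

33.1°

Plate carrée maps x = Rλ, y = Rφ. The meridian scale is h = 1 and the parallel scale is k = 1/cos φ = sec φ.
At 56.2°: h = 1.000, k = 1.798; principal scales a = 1.798, b = 1.000.
sin(ω/2) = (a − b)/(a + b) = 0.7976/2.798 = 0.2851, so ω = 2 arcsin(0.2851) ≈ 33.1°.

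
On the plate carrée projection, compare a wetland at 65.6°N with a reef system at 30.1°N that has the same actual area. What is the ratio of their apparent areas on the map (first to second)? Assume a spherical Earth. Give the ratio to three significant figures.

2.09

For the equirectangular projection with φ₀ = 0 (plate carrée), h = 1 along meridians and k = sec φ along parallels.
Areal scale at 65.6°: h·k = 1.000 × 2.421 = 2.421.
Areal scale at 30.1°: h·k = 1.000 × 1.156 = 1.156.
Ratio = 2.421/1.156 ≈ 2.09.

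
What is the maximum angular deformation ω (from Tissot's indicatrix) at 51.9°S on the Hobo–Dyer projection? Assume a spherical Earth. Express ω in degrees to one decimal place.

28.5°

The Hobo–Dyer projection is cylindrical equal-area with φ₀ = 37.5°. A cylindrical equal-area projection with standard parallel φ₀ has meridian scale h = cos φ / cos φ₀ and parallel scale k = cos φ₀ / cos φ (so areas are preserved, h·k = 1).
At 51.9°: h = 0.7778, k = 1.286; principal scales a = 1.286, b = 0.7778.
sin(ω/2) = (a − b)/(a + b) = 0.5080/2.064 = 0.2462, so ω = 2 arcsin(0.2462) ≈ 28.5°.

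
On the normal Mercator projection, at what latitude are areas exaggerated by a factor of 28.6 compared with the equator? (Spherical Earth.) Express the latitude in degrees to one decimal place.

Mercator areal scale is sec²φ.
sec²φ = 28.6  ⇒  cos²φ = 0.03497  ⇒  cos φ = 0.1870.
φ = arccos(0.1870) ≈ 79.2°.

79.2°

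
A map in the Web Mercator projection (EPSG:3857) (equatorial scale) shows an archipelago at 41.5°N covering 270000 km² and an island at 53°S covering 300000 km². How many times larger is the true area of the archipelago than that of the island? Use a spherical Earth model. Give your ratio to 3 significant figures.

1.39

Since Mercator area scale is 1/cos²φ, the true area equals the apparent area multiplied by cos²φ.
True area of archipelago: 270000 × cos²(41.5°) = 270000 × 0.5609 = 151500 km².
True area of island: 300000 × cos²(53°) = 300000 × 0.3622 = 108700 km².
Ratio = 151500 / 108700 ≈ 1.39.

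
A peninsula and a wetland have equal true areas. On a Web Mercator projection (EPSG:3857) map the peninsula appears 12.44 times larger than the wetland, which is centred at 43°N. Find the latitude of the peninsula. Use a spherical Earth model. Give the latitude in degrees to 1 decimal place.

78.0°

For equal true areas on Mercator, apparent areas scale as sec²φ, so the ratio is cos²φ₂ / cos²φ₁.
cos²φ₂ / cos²φ₁ = 12.44  ⇒  cos φ₁ = cos 43° / √12.44 = 0.7314/3.527 = 0.2074.
φ₁ = arccos(0.2074) ≈ 78.0°.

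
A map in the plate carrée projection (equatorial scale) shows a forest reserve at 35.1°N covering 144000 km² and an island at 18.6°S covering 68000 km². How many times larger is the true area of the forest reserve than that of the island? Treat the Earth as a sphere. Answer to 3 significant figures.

1.83

Plate carrée has h = 1 and k = sec φ, giving areal scale sec φ; true area = (apparent area) · cos φ.
True area of forest reserve: 144000 × cos(35.1°) = 144000 × 0.8181 = 117800 km².
True area of island: 68000 × cos(18.6°) = 68000 × 0.9478 = 64450 km².
Ratio = 117800 / 64450 ≈ 1.83.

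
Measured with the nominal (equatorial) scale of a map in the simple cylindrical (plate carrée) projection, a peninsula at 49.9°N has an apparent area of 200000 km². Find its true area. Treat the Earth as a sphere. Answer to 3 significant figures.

129000 km²

Plate carrée maps x = Rλ, y = Rφ. The meridian scale is h = 1 and the parallel scale is k = 1/cos φ = sec φ.
Areal scale = h·k = 1 × sec φ; at 49.9°, h = 1.000, k = 1.552, so h·k = 1.552.
True area = apparent / (areal scale) = 200000 / 1.552 ≈ 129000 km².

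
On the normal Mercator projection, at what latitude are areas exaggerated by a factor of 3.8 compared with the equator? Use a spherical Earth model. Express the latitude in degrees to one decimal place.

59.1°

Mercator areal scale is sec²φ.
sec²φ = 3.8  ⇒  cos²φ = 0.2632  ⇒  cos φ = 0.5130.
φ = arccos(0.5130) ≈ 59.1°.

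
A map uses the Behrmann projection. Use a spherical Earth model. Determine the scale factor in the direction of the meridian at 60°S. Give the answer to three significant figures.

The Behrmann projection is cylindrical equal-area with φ₀ = 30°. For cylindrical equal-area with standard parallel φ₀, h = cos φ / cos φ₀ and k = cos φ₀ / cos φ, so h·k = 1.
h = cos 60° / cos 30° = 0.5000/0.8660 = 0.5774.

0.577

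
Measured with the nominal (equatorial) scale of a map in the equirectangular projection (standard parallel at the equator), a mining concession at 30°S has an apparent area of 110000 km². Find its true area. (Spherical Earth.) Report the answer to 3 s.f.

95300 km²

For the equirectangular projection with φ₀ = 0 (plate carrée), h = 1 along meridians and k = sec φ along parallels.
Areal scale = h·k = 1 × sec φ; at 30°, h = 1.000, k = 1.155, so h·k = 1.155.
True area = apparent / (areal scale) = 110000 / 1.155 ≈ 95300 km².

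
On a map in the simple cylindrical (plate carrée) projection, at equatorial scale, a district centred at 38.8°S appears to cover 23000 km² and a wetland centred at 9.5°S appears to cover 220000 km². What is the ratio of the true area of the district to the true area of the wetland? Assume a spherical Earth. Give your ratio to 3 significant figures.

0.0826

Plate carrée has h = 1 and k = sec φ, giving areal scale sec φ; true area = (apparent area) · cos φ.
True area of district: 23000 × cos(38.8°) = 23000 × 0.7793 = 17920 km².
True area of wetland: 220000 × cos(9.5°) = 220000 × 0.9863 = 217000 km².
Ratio = 17920 / 217000 ≈ 0.0826.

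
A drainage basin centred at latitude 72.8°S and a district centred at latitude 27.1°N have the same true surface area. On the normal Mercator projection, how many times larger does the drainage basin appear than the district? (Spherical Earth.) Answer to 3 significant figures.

Mercator areal scale is sec²φ.
At 72.8°: sec²(72.8°) = 1/0.2957² = 11.44.
At 27.1°: sec²(27.1°) = 1/0.8902² = 1.262.
Ratio = 11.44/1.262 = cos²(27.1°)/cos²(72.8°) ≈ 9.06.

9.06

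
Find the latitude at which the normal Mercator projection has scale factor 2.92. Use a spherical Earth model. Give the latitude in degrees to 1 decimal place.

Mercator scale is k = sec φ = 1/cos φ.
1/cos φ = 2.92  ⇒  cos φ = 0.3425  ⇒  φ = arccos(0.3425) ≈ 70.0°.

70.0°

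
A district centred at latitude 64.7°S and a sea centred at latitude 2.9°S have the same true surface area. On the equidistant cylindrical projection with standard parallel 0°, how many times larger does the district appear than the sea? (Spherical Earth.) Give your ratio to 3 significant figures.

Plate carrée maps x = Rλ, y = Rφ. The meridian scale is h = 1 and the parallel scale is k = 1/cos φ = sec φ.
Areal scale at 64.7°: h·k = 1.000 × 2.340 = 2.340.
Areal scale at 2.9°: h·k = 1.000 × 1.001 = 1.001.
Ratio = 2.340/1.001 ≈ 2.34.

2.34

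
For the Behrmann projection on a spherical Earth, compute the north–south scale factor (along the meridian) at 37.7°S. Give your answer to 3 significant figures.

Behrmann is a cylindrical equal-area projection with standard parallels at ±30°. Cylindrical equal-area (φ₀ = 30°): h = cos φ / cos 30° along meridians, k = cos 30° / cos φ along parallels; h·k = 1.
h = cos 37.7° / cos 30° = 0.7912/0.8660 = 0.9136.

0.914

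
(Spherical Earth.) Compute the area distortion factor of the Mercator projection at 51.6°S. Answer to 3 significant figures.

Mercator is conformal, so the point scale is isotropic: h = k = sec φ = 1/cos φ.
Areal scale = k² = sec²φ = 1/cos²(51.6°) = 1/0.6211² = 2.592.

2.59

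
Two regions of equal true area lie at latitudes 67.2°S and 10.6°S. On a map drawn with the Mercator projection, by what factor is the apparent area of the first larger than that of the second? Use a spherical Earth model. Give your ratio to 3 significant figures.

6.43

Mercator is conformal with k = sec φ, so areal scale = k² = sec²φ.
At 67.2°: sec²(67.2°) = 1/0.3875² = 6.659.
At 10.6°: sec²(10.6°) = 1/0.9829² = 1.035.
Ratio = 6.659/1.035 = cos²(10.6°)/cos²(67.2°) ≈ 6.43.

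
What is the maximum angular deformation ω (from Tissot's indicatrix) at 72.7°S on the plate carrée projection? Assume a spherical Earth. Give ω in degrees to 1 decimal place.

Plate carrée maps x = Rλ, y = Rφ. The meridian scale is h = 1 and the parallel scale is k = 1/cos φ = sec φ.
At 72.7°: h = 1.000, k = 3.363; principal scales a = 3.363, b = 1.000.
sin(ω/2) = (a − b)/(a + b) = 2.363/4.363 = 0.5416, so ω = 2 arcsin(0.5416) ≈ 65.6°.

65.6°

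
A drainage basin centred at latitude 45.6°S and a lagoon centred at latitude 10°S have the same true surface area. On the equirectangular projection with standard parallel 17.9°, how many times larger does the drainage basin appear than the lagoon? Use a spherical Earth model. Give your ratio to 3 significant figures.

1.41

The equidistant cylindrical projection with φ₀ = 17.9° has h = 1 (meridians true) and k = cos φ₀ / cos φ along parallels.
Areal scale at 45.6°: h·k = 1.000 × 1.360 = 1.360.
Areal scale at 10°: h·k = 1.000 × 0.9663 = 0.9663.
Ratio = 1.360/0.9663 ≈ 1.41.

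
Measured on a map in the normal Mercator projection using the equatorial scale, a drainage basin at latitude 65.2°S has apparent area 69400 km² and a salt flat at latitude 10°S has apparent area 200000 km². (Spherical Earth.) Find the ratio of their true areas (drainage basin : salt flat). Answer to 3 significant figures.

0.0629

On Mercator the areal scale is sec²φ, so true area = apparent × cos²φ.
True area of drainage basin: 69400 × cos²(65.2°) = 69400 × 0.1759 = 12210 km².
True area of salt flat: 200000 × cos²(10°) = 200000 × 0.9698 = 194000 km².
Ratio = 12210 / 194000 ≈ 0.0629.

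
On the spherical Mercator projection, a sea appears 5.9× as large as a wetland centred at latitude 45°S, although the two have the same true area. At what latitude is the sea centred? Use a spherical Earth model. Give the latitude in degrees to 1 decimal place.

73.1°

Mercator areal scale is sec²φ, so apparent-area ratio = sec²φ₁ / sec²φ₂ = cos²φ₂ / cos²φ₁.
cos²φ₂ / cos²φ₁ = 5.9  ⇒  cos φ₁ = cos 45° / √5.9 = 0.7071/2.429 = 0.2911.
φ₁ = arccos(0.2911) ≈ 73.1°.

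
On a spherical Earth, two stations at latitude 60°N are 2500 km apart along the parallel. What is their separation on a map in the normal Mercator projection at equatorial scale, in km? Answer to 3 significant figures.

For Mercator, h = k = sec φ (a conformal cylindrical projection has a single point scale, 1/cos φ).
Along the parallel, k = sec 60° = 1/0.5000 = 2.000.
Map distance = 2500 × 2.000 ≈ 5000 km.

5000 km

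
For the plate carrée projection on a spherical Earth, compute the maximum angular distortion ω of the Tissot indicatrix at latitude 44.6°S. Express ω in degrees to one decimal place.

In the plate carrée (x = Rλ, y = Rφ), meridians are true-scale (h = 1) and parallels are stretched by k = sec φ.
At 44.6°: h = 1.000, k = 1.404; principal scales a = 1.404, b = 1.000.
sin(ω/2) = (a − b)/(a + b) = 0.4044/2.404 = 0.1682, so ω = 2 arcsin(0.1682) ≈ 19.4°.

19.4°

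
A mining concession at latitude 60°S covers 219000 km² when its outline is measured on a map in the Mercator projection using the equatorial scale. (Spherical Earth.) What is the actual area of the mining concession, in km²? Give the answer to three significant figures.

54800 km²

For Mercator, h = k = sec φ (a conformal cylindrical projection has a single point scale, 1/cos φ).
Areal scale = k² = sec²φ = 1/cos²(60°) = 1/0.5000² = 4.000.
True area = apparent / (areal scale) = 219000 / 4.000 ≈ 54800 km².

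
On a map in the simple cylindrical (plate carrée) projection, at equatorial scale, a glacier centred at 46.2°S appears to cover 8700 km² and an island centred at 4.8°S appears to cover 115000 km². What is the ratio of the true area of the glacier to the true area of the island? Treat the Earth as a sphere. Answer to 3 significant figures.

0.0525

Plate carrée has h = 1 and k = sec φ, giving areal scale sec φ; true area = (apparent area) · cos φ.
True area of glacier: 8700 × cos(46.2°) = 8700 × 0.6921 = 6022 km².
True area of island: 115000 × cos(4.8°) = 115000 × 0.9965 = 114600 km².
Ratio = 6022 / 114600 ≈ 0.0525.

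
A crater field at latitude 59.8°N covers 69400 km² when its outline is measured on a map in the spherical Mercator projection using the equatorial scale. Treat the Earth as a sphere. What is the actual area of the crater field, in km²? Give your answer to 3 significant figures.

17600 km²

Mercator is conformal, so the point scale is isotropic: h = k = sec φ = 1/cos φ.
Areal scale = k² = sec²φ = 1/cos²(59.8°) = 1/0.5030² = 3.952.
True area = apparent / (areal scale) = 69400 / 3.952 ≈ 17600 km².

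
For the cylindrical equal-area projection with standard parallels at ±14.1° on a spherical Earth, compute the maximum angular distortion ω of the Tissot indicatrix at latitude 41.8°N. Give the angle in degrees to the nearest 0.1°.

29.8°

Cylindrical equal-area (φ₀ = 14.1°): h = cos φ / cos 14.1° along meridians, k = cos 14.1° / cos φ along parallels; h·k = 1.
At 41.8°: h = 0.7686, k = 1.301; principal scales a = 1.301, b = 0.7686.
sin(ω/2) = (a − b)/(a + b) = 0.5324/2.070 = 0.2572, so ω = 2 arcsin(0.2572) ≈ 29.8°.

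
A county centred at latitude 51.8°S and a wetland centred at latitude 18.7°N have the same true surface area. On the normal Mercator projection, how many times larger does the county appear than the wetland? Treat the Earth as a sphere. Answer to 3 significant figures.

2.35

Mercator areal scale is sec²φ.
At 51.8°: sec²(51.8°) = 1/0.6184² = 2.615.
At 18.7°: sec²(18.7°) = 1/0.9472² = 1.115.
Ratio = 2.615/1.115 = cos²(18.7°)/cos²(51.8°) ≈ 2.35.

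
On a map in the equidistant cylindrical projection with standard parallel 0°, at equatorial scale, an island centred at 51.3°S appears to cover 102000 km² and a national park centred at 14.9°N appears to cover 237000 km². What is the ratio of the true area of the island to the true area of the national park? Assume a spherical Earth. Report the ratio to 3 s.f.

0.278

On the plate carrée, areal scale = h·k = 1 × sec φ, so true area = apparent × cos φ.
True area of island: 102000 × cos(51.3°) = 102000 × 0.6252 = 63770 km².
True area of national park: 237000 × cos(14.9°) = 237000 × 0.9664 = 229000 km².
Ratio = 63770 / 229000 ≈ 0.278.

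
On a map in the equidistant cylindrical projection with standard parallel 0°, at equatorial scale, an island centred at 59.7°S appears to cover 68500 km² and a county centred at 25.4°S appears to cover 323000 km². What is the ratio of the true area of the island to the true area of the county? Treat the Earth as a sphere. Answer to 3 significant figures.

On the plate carrée, areal scale = h·k = 1 × sec φ, so true area = apparent × cos φ.
True area of island: 68500 × cos(59.7°) = 68500 × 0.5045 = 34560 km².
True area of county: 323000 × cos(25.4°) = 323000 × 0.9033 = 291800 km².
Ratio = 34560 / 291800 ≈ 0.118.

0.118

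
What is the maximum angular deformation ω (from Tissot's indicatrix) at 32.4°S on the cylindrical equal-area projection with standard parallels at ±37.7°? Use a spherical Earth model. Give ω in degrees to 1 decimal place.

7.4°

A cylindrical equal-area projection with standard parallel φ₀ has meridian scale h = cos φ / cos φ₀ and parallel scale k = cos φ₀ / cos φ (so areas are preserved, h·k = 1).
At 32.4°: h = 1.067, k = 0.9371; principal scales a = 1.067, b = 0.9371.
sin(ω/2) = (a − b)/(a + b) = 0.1300/2.004 = 0.06487, so ω = 2 arcsin(0.06487) ≈ 7.4°.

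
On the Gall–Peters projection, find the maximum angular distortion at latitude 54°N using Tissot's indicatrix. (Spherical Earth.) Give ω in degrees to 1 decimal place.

21.1°

The Gall–Peters projection is cylindrical equal-area with φ₀ = 45°. Cylindrical equal-area (φ₀ = 45°): h = cos φ / cos 45° along meridians, k = cos 45° / cos φ along parallels; h·k = 1.
At 54°: h = 0.8313, k = 1.203; principal scales a = 1.203, b = 0.8313.
sin(ω/2) = (a − b)/(a + b) = 0.3717/2.034 = 0.1827, so ω = 2 arcsin(0.1827) ≈ 21.1°.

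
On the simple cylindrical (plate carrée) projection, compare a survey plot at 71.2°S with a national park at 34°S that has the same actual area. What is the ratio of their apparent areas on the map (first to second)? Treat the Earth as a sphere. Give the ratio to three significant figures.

Plate carrée maps x = Rλ, y = Rφ. The meridian scale is h = 1 and the parallel scale is k = 1/cos φ = sec φ.
Areal scale at 71.2°: h·k = 1.000 × 3.103 = 3.103.
Areal scale at 34°: h·k = 1.000 × 1.206 = 1.206.
Ratio = 3.103/1.206 ≈ 2.57.

2.57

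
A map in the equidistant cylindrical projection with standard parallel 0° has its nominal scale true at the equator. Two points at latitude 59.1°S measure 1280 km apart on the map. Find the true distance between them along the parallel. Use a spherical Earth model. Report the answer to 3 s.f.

657 km

Plate carrée maps x = Rλ, y = Rφ. The meridian scale is h = 1 and the parallel scale is k = 1/cos φ = sec φ.
Along the parallel at 59.1°, map distances are exaggerated by k = sec 59.1° = 1.947.
True distance = 1280 / 1.947 = 1280 × cos 59.1° ≈ 657 km.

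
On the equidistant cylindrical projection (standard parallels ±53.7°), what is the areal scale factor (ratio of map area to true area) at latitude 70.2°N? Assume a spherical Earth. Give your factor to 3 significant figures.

1.75

With standard parallel φ₀ = 53.7°, the equirectangular projection gives x = Rλ cos φ₀, y = Rφ, so h = 1 and k = cos 53.7° / cos φ.
Areal scale = h·k = 1 × cos φ₀ / cos φ; at 70.2°, h = 1.000, k = 1.748, so h·k = 1.748.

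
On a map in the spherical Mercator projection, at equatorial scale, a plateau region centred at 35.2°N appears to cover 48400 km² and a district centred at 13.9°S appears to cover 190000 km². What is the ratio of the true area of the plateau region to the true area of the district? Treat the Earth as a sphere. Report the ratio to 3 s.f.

Mercator's areal exaggeration is sec²φ; hence true area = (apparent area) · cos²φ.
True area of plateau region: 48400 × cos²(35.2°) = 48400 × 0.6677 = 32320 km².
True area of district: 190000 × cos²(13.9°) = 190000 × 0.9423 = 179000 km².
Ratio = 32320 / 179000 ≈ 0.181.

0.181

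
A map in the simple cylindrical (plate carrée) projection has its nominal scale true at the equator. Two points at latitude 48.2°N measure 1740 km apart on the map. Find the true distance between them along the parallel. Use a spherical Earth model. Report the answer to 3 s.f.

1160 km

Plate carrée maps x = Rλ, y = Rφ. The meridian scale is h = 1 and the parallel scale is k = 1/cos φ = sec φ.
Along the parallel at 48.2°, map distances are exaggerated by k = sec 48.2° = 1.500.
True distance = 1740 / 1.500 = 1740 × cos 48.2° ≈ 1160 km.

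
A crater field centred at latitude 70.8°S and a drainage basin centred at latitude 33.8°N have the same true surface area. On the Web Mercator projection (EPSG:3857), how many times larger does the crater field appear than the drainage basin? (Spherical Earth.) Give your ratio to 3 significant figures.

6.38

Mercator is conformal with k = sec φ, so areal scale = k² = sec²φ.
At 70.8°: sec²(70.8°) = 1/0.3289² = 9.246.
At 33.8°: sec²(33.8°) = 1/0.8310² = 1.448.
Ratio = 9.246/1.448 = cos²(33.8°)/cos²(70.8°) ≈ 6.38.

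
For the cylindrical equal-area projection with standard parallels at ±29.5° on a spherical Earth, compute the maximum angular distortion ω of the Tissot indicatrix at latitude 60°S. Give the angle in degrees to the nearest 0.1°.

Cylindrical equal-area (φ₀ = 29.5°): h = cos φ / cos 29.5° along meridians, k = cos 29.5° / cos φ along parallels; h·k = 1.
At 60°: h = 0.5745, k = 1.741; principal scales a = 1.741, b = 0.5745.
sin(ω/2) = (a − b)/(a + b) = 1.166/2.315 = 0.5037, so ω = 2 arcsin(0.5037) ≈ 60.5°.

60.5°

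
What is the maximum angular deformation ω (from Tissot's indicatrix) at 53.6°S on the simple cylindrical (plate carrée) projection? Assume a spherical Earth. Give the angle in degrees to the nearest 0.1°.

29.6°

Plate carrée maps x = Rλ, y = Rφ. The meridian scale is h = 1 and the parallel scale is k = 1/cos φ = sec φ.
At 53.6°: h = 1.000, k = 1.685; principal scales a = 1.685, b = 1.000.
sin(ω/2) = (a − b)/(a + b) = 0.6852/2.685 = 0.2552, so ω = 2 arcsin(0.2552) ≈ 29.6°.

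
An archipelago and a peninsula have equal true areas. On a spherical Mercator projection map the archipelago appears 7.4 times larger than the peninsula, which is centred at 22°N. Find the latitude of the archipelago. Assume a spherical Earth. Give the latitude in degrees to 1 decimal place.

On Mercator, (apparent₁)/(apparent₂) = sec²φ₁ / sec²φ₂ when true areas are equal.
cos²φ₂ / cos²φ₁ = 7.4  ⇒  cos φ₁ = cos 22° / √7.4 = 0.9272/2.720 = 0.3408.
φ₁ = arccos(0.3408) ≈ 70.1°.

70.1°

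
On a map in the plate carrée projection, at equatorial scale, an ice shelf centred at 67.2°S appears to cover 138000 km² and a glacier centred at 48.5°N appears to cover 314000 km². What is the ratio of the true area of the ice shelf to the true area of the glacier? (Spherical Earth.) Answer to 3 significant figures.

0.257

Plate carrée has h = 1 and k = sec φ, giving areal scale sec φ; true area = (apparent area) · cos φ.
True area of ice shelf: 138000 × cos(67.2°) = 138000 × 0.3875 = 53480 km².
True area of glacier: 314000 × cos(48.5°) = 314000 × 0.6626 = 208100 km².
Ratio = 53480 / 208100 ≈ 0.257.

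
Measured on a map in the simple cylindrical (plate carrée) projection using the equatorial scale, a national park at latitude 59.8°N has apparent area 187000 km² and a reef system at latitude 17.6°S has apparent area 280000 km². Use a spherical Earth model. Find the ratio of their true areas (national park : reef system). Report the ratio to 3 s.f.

Plate carrée has h = 1 and k = sec φ, giving areal scale sec φ; true area = (apparent area) · cos φ.
True area of national park: 187000 × cos(59.8°) = 187000 × 0.5030 = 94060 km².
True area of reef system: 280000 × cos(17.6°) = 280000 × 0.9532 = 266900 km².
Ratio = 94060 / 266900 ≈ 0.352.

0.352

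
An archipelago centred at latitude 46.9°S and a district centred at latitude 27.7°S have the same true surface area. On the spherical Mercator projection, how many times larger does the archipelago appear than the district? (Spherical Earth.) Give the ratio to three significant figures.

Mercator is conformal with k = sec φ, so areal scale = k² = sec²φ.
At 46.9°: sec²(46.9°) = 1/0.6833² = 2.142.
At 27.7°: sec²(27.7°) = 1/0.8854² = 1.276.
Ratio = 2.142/1.276 = cos²(27.7°)/cos²(46.9°) ≈ 1.68.

1.68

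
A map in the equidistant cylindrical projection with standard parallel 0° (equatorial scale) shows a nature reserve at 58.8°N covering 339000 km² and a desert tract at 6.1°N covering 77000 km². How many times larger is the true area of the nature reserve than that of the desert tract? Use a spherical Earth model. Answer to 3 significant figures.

On the plate carrée, areal scale = h·k = 1 × sec φ, so true area = apparent × cos φ.
True area of nature reserve: 339000 × cos(58.8°) = 339000 × 0.5180 = 175600 km².
True area of desert tract: 77000 × cos(6.1°) = 77000 × 0.9943 = 76560 km².
Ratio = 175600 / 76560 ≈ 2.29.

2.29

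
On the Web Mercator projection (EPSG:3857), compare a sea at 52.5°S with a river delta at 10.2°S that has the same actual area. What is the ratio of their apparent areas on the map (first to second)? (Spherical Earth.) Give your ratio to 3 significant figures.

2.61

On Mercator, area is exaggerated by sec²φ = 1/cos²φ.
At 52.5°: sec²(52.5°) = 1/0.6088² = 2.698.
At 10.2°: sec²(10.2°) = 1/0.9842² = 1.032.
Ratio = 2.698/1.032 = cos²(10.2°)/cos²(52.5°) ≈ 2.61.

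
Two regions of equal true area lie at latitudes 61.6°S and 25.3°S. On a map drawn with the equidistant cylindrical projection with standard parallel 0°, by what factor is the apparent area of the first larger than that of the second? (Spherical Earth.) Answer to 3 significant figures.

For the equirectangular projection with φ₀ = 0 (plate carrée), h = 1 along meridians and k = sec φ along parallels.
Areal scale at 61.6°: h·k = 1.000 × 2.103 = 2.103.
Areal scale at 25.3°: h·k = 1.000 × 1.106 = 1.106.
Ratio = 2.103/1.106 ≈ 1.90.

1.90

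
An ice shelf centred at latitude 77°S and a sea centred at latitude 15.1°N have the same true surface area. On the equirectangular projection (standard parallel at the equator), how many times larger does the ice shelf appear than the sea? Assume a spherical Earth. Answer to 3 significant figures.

4.29

In the plate carrée (x = Rλ, y = Rφ), meridians are true-scale (h = 1) and parallels are stretched by k = sec φ.
Areal scale at 77°: h·k = 1.000 × 4.445 = 4.445.
Areal scale at 15.1°: h·k = 1.000 × 1.036 = 1.036.
Ratio = 4.445/1.036 ≈ 4.29.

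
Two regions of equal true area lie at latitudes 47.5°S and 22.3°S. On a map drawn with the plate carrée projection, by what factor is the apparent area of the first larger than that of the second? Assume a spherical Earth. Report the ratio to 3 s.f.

1.37

In the plate carrée (x = Rλ, y = Rφ), meridians are true-scale (h = 1) and parallels are stretched by k = sec φ.
Areal scale at 47.5°: h·k = 1.000 × 1.480 = 1.480.
Areal scale at 22.3°: h·k = 1.000 × 1.081 = 1.081.
Ratio = 1.480/1.081 ≈ 1.37.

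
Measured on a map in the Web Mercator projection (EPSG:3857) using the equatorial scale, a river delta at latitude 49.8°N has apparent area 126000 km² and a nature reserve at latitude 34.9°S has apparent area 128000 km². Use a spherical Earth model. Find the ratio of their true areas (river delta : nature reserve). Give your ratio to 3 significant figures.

0.610

On Mercator the areal scale is sec²φ, so true area = apparent × cos²φ.
True area of river delta: 126000 × cos²(49.8°) = 126000 × 0.4166 = 52490 km².
True area of nature reserve: 128000 × cos²(34.9°) = 128000 × 0.6726 = 86100 km².
Ratio = 52490 / 86100 ≈ 0.610.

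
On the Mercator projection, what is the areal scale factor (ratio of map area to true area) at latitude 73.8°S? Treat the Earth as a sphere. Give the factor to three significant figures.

The Mercator projection is conformal; its linear scale factor is the same in every direction and equals sec φ = 1/cos φ.
Areal scale = k² = sec²φ = 1/cos²(73.8°) = 1/0.2790² = 12.85.

12.8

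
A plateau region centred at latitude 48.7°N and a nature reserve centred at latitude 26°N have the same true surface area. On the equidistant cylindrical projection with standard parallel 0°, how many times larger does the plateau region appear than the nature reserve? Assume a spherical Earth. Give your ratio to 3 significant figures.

1.36

For the equirectangular projection with φ₀ = 0 (plate carrée), h = 1 along meridians and k = sec φ along parallels.
Areal scale at 48.7°: h·k = 1.000 × 1.515 = 1.515.
Areal scale at 26°: h·k = 1.000 × 1.113 = 1.113.
Ratio = 1.515/1.113 ≈ 1.36.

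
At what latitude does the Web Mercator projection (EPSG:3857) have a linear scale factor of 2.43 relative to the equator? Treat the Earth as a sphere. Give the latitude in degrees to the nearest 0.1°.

65.7°

Mercator scale is k = sec φ = 1/cos φ.
1/cos φ = 2.43  ⇒  cos φ = 0.4115  ⇒  φ = arccos(0.4115) ≈ 65.7°.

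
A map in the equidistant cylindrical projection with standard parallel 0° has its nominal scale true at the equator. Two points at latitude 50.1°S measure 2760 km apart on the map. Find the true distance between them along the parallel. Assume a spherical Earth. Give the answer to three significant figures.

1770 km

In the plate carrée (x = Rλ, y = Rφ), meridians are true-scale (h = 1) and parallels are stretched by k = sec φ.
Along the parallel at 50.1°, map distances are exaggerated by k = sec 50.1° = 1.559.
True distance = 2760 / 1.559 = 2760 × cos 50.1° ≈ 1770 km.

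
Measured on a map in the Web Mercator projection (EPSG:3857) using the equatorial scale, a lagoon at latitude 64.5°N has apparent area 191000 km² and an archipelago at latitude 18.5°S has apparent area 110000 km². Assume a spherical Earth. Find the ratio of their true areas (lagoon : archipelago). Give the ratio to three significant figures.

0.358

On Mercator the areal scale is sec²φ, so true area = apparent × cos²φ.
True area of lagoon: 191000 × cos²(64.5°) = 191000 × 0.1853 = 35400 km².
True area of archipelago: 110000 × cos²(18.5°) = 110000 × 0.8993 = 98920 km².
Ratio = 35400 / 98920 ≈ 0.358.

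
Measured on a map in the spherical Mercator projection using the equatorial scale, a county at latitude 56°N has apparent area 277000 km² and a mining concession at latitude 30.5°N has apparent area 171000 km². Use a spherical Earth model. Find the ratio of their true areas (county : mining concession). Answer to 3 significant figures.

Mercator's areal exaggeration is sec²φ; hence true area = (apparent area) · cos²φ.
True area of county: 277000 × cos²(56°) = 277000 × 0.3127 = 86620 km².
True area of mining concession: 171000 × cos²(30.5°) = 171000 × 0.7424 = 127000 km².
Ratio = 86620 / 127000 ≈ 0.682.

0.682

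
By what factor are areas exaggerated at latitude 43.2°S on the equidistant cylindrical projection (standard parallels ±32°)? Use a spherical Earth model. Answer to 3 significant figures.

With standard parallel φ₀ = 32°, the equirectangular projection gives x = Rλ cos φ₀, y = Rφ, so h = 1 and k = cos 32° / cos φ.
Areal scale = h·k = 1 × cos φ₀ / cos φ; at 43.2°, h = 1.000, k = 1.163, so h·k = 1.163.

1.16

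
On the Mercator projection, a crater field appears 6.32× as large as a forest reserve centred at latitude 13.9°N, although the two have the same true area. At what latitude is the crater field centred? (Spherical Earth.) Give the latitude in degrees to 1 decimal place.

Mercator areal scale is sec²φ, so apparent-area ratio = sec²φ₁ / sec²φ₂ = cos²φ₂ / cos²φ₁.
cos²φ₂ / cos²φ₁ = 6.32  ⇒  cos φ₁ = cos 13.9° / √6.32 = 0.9707/2.514 = 0.3861.
φ₁ = arccos(0.3861) ≈ 67.3°.

67.3°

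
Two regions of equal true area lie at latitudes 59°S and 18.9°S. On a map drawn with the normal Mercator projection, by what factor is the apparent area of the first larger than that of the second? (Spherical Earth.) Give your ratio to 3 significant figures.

Mercator is conformal with k = sec φ, so areal scale = k² = sec²φ.
At 59°: sec²(59°) = 1/0.5150² = 3.770.
At 18.9°: sec²(18.9°) = 1/0.9461² = 1.117.
Ratio = 3.770/1.117 = cos²(18.9°)/cos²(59°) ≈ 3.37.

3.37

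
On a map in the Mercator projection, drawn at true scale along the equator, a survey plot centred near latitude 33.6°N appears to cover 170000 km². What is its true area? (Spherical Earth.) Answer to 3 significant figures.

118000 km²

The Mercator projection is conformal; its linear scale factor is the same in every direction and equals sec φ = 1/cos φ.
Areal scale = k² = sec²φ = 1/cos²(33.6°) = 1/0.8329² = 1.441.
True area = apparent / (areal scale) = 170000 / 1.441 ≈ 118000 km².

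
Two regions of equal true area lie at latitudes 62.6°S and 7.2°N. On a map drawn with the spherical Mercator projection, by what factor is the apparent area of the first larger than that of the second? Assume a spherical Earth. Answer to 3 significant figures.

On Mercator, area is exaggerated by sec²φ = 1/cos²φ.
At 62.6°: sec²(62.6°) = 1/0.4602² = 4.722.
At 7.2°: sec²(7.2°) = 1/0.9921² = 1.016.
Ratio = 4.722/1.016 = cos²(7.2°)/cos²(62.6°) ≈ 4.65.

4.65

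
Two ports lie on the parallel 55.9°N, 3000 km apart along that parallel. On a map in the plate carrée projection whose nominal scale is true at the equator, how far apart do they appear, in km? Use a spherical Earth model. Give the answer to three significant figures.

In the plate carrée (x = Rλ, y = Rφ), meridians are true-scale (h = 1) and parallels are stretched by k = sec φ.
Along the parallel, k = sec 55.9° = 1/0.5606 = 1.784.
Map distance = 3000 × 1.784 ≈ 5350 km.

5350 km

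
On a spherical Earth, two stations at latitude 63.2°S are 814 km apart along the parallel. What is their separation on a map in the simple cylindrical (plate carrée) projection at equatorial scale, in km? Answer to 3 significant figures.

Plate carrée maps x = Rλ, y = Rφ. The meridian scale is h = 1 and the parallel scale is k = 1/cos φ = sec φ.
Along the parallel, k = sec 63.2° = 1/0.4509 = 2.218.
Map distance = 814 × 2.218 ≈ 1810 km.

1810 km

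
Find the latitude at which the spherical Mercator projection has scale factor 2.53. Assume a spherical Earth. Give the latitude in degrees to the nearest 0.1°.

66.7°

Mercator scale is k = sec φ = 1/cos φ.
1/cos φ = 2.53  ⇒  cos φ = 0.3953  ⇒  φ = arccos(0.3953) ≈ 66.7°.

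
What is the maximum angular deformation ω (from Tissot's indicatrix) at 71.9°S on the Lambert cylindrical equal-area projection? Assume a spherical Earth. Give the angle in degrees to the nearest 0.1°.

111.0°

The Lambert cylindrical equal-area projection is the cylindrical equal-area projection with its standard parallel at the equator (φ₀ = 0). Cylindrical equal-area (φ₀ = 0°): h = cos φ / cos 0° along meridians, k = cos 0° / cos φ along parallels; h·k = 1.
At 71.9°: h = 0.3107, k = 3.219; principal scales a = 3.219, b = 0.3107.
sin(ω/2) = (a − b)/(a + b) = 2.908/3.529 = 0.8240, so ω = 2 arcsin(0.8240) ≈ 111.0°.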